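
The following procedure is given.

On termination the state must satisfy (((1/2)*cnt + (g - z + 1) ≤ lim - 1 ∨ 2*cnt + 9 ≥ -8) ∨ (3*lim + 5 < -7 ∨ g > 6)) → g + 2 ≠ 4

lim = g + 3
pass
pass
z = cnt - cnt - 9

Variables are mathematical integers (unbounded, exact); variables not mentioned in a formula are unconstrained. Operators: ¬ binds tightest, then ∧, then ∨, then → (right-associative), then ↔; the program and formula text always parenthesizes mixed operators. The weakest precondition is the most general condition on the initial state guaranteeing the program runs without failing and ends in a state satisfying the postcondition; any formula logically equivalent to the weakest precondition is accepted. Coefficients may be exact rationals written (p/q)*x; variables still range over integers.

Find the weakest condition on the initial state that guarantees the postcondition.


Working backward. After the program, the postcondition (((1/2)*cnt + (g - z + 1) ≤ lim - 1 ∨ 2*cnt + 9 ≥ -8) ∨ (3*lim + 5 < -7 ∨ g > 6)) → g + 2 ≠ 4 must hold; in canonical form it is ((1/2)*cnt + g ≤ lim + z - 2 ∨ 2*cnt ≥ -17 ∨ 3*lim < -12 ∨ g > 6) → g ≠ 2.
Before z := cnt - cnt - 9: ((1/2)*cnt + g ≤ lim - 11 ∨ 2*cnt ≥ -17 ∨ 3*lim < -12 ∨ g > 6) → g ≠ 2
Before skip: ((1/2)*cnt + g ≤ lim - 11 ∨ 2*cnt ≥ -17 ∨ 3*lim < -12 ∨ g > 6) → g ≠ 2
Before skip: ((1/2)*cnt + g ≤ lim - 11 ∨ 2*cnt ≥ -17 ∨ 3*lim < -12 ∨ g > 6) → g ≠ 2
Before lim := g + 3: ((1/2)*cnt ≤ -8 ∨ 2*cnt ≥ -17 ∨ 3*g < -21 ∨ g > 6) → g ≠ 2
Answer: WP = ((1/2)*cnt ≤ -8 ∨ 2*cnt ≥ -17 ∨ 3*g < -21 ∨ g > 6) → g ≠ 2


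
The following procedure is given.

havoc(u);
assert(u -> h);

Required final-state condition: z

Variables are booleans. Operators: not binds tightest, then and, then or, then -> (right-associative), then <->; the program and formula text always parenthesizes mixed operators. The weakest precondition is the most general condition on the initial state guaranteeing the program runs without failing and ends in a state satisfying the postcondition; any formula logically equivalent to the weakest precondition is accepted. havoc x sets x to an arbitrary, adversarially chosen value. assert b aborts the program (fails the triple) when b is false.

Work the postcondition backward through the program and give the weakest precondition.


Working backward. After the program, z must hold.
Before assert u -> h: (u -> h) and z
Before havoc u: h and z
Answer: WP = h and z


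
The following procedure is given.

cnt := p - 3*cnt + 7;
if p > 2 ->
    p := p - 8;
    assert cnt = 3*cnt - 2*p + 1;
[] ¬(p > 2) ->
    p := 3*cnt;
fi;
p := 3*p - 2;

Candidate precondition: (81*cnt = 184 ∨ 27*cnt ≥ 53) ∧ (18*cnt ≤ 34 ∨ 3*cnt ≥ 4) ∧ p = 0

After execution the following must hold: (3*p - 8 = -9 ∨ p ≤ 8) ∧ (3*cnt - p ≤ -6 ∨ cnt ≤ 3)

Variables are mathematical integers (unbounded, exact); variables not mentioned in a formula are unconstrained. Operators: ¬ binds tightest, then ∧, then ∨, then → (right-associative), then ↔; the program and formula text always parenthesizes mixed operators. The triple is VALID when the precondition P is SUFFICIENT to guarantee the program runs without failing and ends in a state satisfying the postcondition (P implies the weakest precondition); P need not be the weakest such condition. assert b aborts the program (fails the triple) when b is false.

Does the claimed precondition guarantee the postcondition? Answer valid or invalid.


Working backward. After the program, the postcondition (3*p - 8 = -9 ∨ p ≤ 8) ∧ (3*cnt - p ≤ -6 ∨ cnt ≤ 3) must hold; in canonical form it is (3*p = -1 ∨ p ≤ 8) ∧ (3*cnt ≤ p - 6 ∨ cnt ≤ 3).
Before p := 3*p - 2: (9*p = 5 ∨ 3*p ≤ 10) ∧ (3*cnt ≤ 3*p - 8 ∨ cnt ≤ 3)
Then branch requires 2*p = 2*cnt + 17 ∧ (9*p = 77 ∨ 3*p ≤ 34) ∧ (3*cnt ≤ 3*p - 32 ∨ cnt ≤ 3); else branch requires (27*cnt = 5 ∨ 9*cnt ≤ 10) ∧ (6*cnt ≥ 8 ∨ cnt ≤ 3).
Before the if: (p > 2 → (2*p = 2*cnt + 17 ∧ (9*p = 77 ∨ 3*p ≤ 34) ∧ (3*cnt ≤ 3*p - 32 ∨ cnt ≤ 3))) ∧ ((¬(p > 2)) → ((27*cnt = 5 ∨ 9*cnt ≤ 10) ∧ (6*cnt ≥ 8 ∨ cnt ≤ 3)))
Before cnt := p - 3*cnt + 7: (p > 2 → (6*cnt = 31 ∧ (9*p = 77 ∨ 3*p ≤ 34) ∧ (9*cnt ≥ 53 ∨ p ≤ 3*cnt - 4))) ∧ ((¬(p > 2)) → ((27*p = 81*cnt - 184 ∨ 9*p ≤ 27*cnt - 53) ∧ (6*p ≥ 18*cnt - 34 ∨ p ≤ 3*cnt - 4)))
The weakest precondition is (p > 2 → (6*cnt = 31 ∧ (9*p = 77 ∨ 3*p ≤ 34) ∧ (9*cnt ≥ 53 ∨ p ≤ 3*cnt - 4))) ∧ ((¬(p > 2)) → ((27*p = 81*cnt - 184 ∨ 9*p ≤ 27*cnt - 53) ∧ (6*p ≥ 18*cnt - 34 ∨ p ≤ 3*cnt - 4))).
Check whether (81*cnt = 184 ∨ 27*cnt ≥ 53) ∧ (18*cnt ≤ 34 ∨ 3*cnt ≥ 4) ∧ p = 0 implies it.
Every state satisfying the precondition satisfies the weakest precondition: the implication holds.
Answer: valid


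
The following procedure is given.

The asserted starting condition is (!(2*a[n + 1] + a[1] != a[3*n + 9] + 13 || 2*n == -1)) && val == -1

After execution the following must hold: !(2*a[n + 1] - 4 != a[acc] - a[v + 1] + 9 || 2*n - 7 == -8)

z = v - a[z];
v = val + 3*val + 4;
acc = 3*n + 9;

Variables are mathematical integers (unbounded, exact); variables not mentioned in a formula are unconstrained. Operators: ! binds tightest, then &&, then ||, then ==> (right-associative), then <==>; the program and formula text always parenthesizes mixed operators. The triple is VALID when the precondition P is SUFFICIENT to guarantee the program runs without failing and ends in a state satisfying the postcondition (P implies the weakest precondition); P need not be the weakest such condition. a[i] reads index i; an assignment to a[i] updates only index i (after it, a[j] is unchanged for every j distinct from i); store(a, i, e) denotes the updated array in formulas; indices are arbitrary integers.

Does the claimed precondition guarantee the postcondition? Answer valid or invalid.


Working backward. After the program, the postcondition !(2*a[n + 1] - 4 != a[acc] - a[v + 1] + 9 || 2*n - 7 == -8) must hold; in canonical form it is !(2*a[n + 1] + a[v + 1] != a[acc] + 13 || 2*n == -1).
Before acc := 3*n + 9: !(2*a[n + 1] + a[v + 1] != a[3*n + 9] + 13 || 2*n == -1)
Before v := val + 3*val + 4: !(a[4*val + 5] + 2*a[n + 1] != a[3*n + 9] + 13 || 2*n == -1)
Before z := v - a[z]: !(a[4*val + 5] + 2*a[n + 1] != a[3*n + 9] + 13 || 2*n == -1)
The weakest precondition is !(a[4*val + 5] + 2*a[n + 1] != a[3*n + 9] + 13 || 2*n == -1).
Check whether (!(2*a[n + 1] + a[1] != a[3*n + 9] + 13 || 2*n == -1)) && val == -1 implies it.
Every state satisfying the precondition satisfies the weakest precondition: the implication holds.
Answer: valid


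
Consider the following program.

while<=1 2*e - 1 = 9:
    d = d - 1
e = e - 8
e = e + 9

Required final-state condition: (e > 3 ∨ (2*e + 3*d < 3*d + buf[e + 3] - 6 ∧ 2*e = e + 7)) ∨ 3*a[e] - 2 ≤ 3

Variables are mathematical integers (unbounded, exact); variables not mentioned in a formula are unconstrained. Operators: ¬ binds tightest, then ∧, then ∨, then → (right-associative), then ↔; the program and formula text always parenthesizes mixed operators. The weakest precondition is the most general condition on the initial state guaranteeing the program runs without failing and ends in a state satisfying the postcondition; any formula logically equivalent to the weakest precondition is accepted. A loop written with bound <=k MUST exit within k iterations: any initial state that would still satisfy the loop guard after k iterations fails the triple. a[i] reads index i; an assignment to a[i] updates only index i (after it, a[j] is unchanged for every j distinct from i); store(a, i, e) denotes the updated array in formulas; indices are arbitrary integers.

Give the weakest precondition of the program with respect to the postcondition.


Working backward. After the program, the postcondition (e > 3 ∨ (2*e + 3*d < 3*d + buf[e + 3] - 6 ∧ 2*e = e + 7)) ∨ 3*a[e] - 2 ≤ 3 must hold; in canonical form it is e > 3 ∨ (2*e < buf[e + 3] - 6 ∧ e = 7) ∨ 3*a[e] ≤ 5.
Before e := e + 9: e > -6 ∨ (2*e < buf[e + 12] - 24 ∧ e = -2) ∨ 3*a[e + 9] ≤ 5
Before e := e - 8: e > 2 ∨ (2*e < buf[e + 4] - 8 ∧ e = 6) ∨ 3*a[e + 1] ≤ 5
Before the loop (bound <=1), unroll the exhaustion recursion (WP_0 = exit-now case; WP_j = one more guarded iteration, up to j = 1):
  WP_0: (¬(2*e = 10)) ∧ (e > 2 ∨ (2*e < buf[e + 4] - 8 ∧ e = 6) ∨ 3*a[e + 1] ≤ 5)
  WP_1: (2*e = 10 → ((¬(2*e = 10)) ∧ (e > 2 ∨ (2*e < buf[e + 4] - 8 ∧ e = 6) ∨ 3*a[e + 1] ≤ 5))) ∧ ((¬(2*e = 10)) → (e > 2 ∨ (2*e < buf[e + 4] - 8 ∧ e = 6) ∨ 3*a[e + 1] ≤ 5))
So before the loop: (2*e = 10 → ((¬(2*e = 10)) ∧ (e > 2 ∨ (2*e < buf[e + 4] - 8 ∧ e = 6) ∨ 3*a[e + 1] ≤ 5))) ∧ ((¬(2*e = 10)) → (e > 2 ∨ (2*e < buf[e + 4] - 8 ∧ e = 6) ∨ 3*a[e + 1] ≤ 5))
Answer: WP = (2*e = 10 → ((¬(2*e = 10)) ∧ (e > 2 ∨ (2*e < buf[e + 4] - 8 ∧ e = 6) ∨ 3*a[e + 1] ≤ 5))) ∧ ((¬(2*e = 10)) → (e > 2 ∨ (2*e < buf[e + 4] - 8 ∧ e = 6) ∨ 3*a[e + 1] ≤ 5))


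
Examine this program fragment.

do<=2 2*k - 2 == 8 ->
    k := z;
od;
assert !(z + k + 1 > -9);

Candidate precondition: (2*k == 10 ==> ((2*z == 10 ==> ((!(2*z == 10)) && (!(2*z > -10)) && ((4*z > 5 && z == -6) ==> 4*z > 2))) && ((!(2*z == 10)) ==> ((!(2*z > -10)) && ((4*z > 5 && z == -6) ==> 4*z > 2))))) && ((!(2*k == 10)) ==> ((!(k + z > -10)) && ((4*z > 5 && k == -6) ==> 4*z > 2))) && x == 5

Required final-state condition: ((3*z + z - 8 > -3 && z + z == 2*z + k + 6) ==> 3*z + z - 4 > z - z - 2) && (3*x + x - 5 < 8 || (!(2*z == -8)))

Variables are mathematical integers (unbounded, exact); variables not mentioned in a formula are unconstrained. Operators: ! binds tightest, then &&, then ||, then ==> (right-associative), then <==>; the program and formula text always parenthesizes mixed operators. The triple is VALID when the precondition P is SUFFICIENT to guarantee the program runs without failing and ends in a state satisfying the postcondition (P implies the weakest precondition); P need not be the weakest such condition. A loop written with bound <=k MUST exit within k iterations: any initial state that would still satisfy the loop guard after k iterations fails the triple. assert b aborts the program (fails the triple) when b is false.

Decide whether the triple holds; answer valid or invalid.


Working backward. After the program, the postcondition ((3*z + z - 8 > -3 && z + z == 2*z + k + 6) ==> 3*z + z - 4 > z - z - 2) && (3*x + x - 5 < 8 || (!(2*z == -8))) must hold; in canonical form it is ((4*z > 5 && k == -6) ==> 4*z > 2) && (4*x < 13 || (!(2*z == -8))).
Before assert !(z + k + 1 > -9): (!(k + z > -10)) && ((4*z > 5 && k == -6) ==> 4*z > 2) && (4*x < 13 || (!(2*z == -8)))
Before the loop (bound <=2), unroll the exhaustion recursion (WP_0 = exit-now case; WP_j = one more guarded iteration, up to j = 2):
  WP_0: (!(2*k == 10)) && (!(k + z > -10)) && ((4*z > 5 && k == -6) ==> 4*z > 2) && (4*x < 13 || (!(2*z == -8)))
  WP_1: (2*k == 10 ==> ((!(2*z == 10)) && (!(2*z > -10)) && ((4*z > 5 && z == -6) ==> 4*z > 2) && (4*x < 13 || (!(2*z == -8))))) && ((!(2*k == 10)) ==> ((!(k + z > -10)) && ((4*z > 5 && k == -6) ==> 4*z > 2) && (4*x < 13 || (!(2*z == -8)))))
  WP_2: (2*k == 10 ==> ((2*z == 10 ==> ((!(2*z == 10)) && (!(2*z > -10)) && ((4*z > 5 && z == -6) ==> 4*z > 2) && (4*x < 13 || (!(2*z == -8))))) && ((!(2*z == 10)) ==> ((!(2*z > -10)) && ((4*z > 5 && z == -6) ==> 4*z > 2) && (4*x < 13 || (!(2*z == -8))))))) && ((!(2*k == 10)) ==> ((!(k + z > -10)) && ((4*z > 5 && k == -6) ==> 4*z > 2) && (4*x < 13 || (!(2*z == -8)))))
So before the loop: (2*k == 10 ==> ((2*z == 10 ==> ((!(2*z == 10)) && (!(2*z > -10)) && ((4*z > 5 && z == -6) ==> 4*z > 2) && (4*x < 13 || (!(2*z == -8))))) && ((!(2*z == 10)) ==> ((!(2*z > -10)) && ((4*z > 5 && z == -6) ==> 4*z > 2) && (4*x < 13 || (!(2*z == -8))))))) && ((!(2*k == 10)) ==> ((!(k + z > -10)) && ((4*z > 5 && k == -6) ==> 4*z > 2) && (4*x < 13 || (!(2*z == -8)))))
The weakest precondition is (2*k == 10 ==> ((2*z == 10 ==> ((!(2*z == 10)) && (!(2*z > -10)) && ((4*z > 5 && z == -6) ==> 4*z > 2) && (4*x < 13 || (!(2*z == -8))))) && ((!(2*z == 10)) ==> ((!(2*z > -10)) && ((4*z > 5 && z == -6) ==> 4*z > 2) && (4*x < 13 || (!(2*z == -8))))))) && ((!(2*k == 10)) ==> ((!(k + z > -10)) && ((4*z > 5 && k == -6) ==> 4*z > 2) && (4*x < 13 || (!(2*z == -8))))).
Check whether (2*k == 10 ==> ((2*z == 10 ==> ((!(2*z == 10)) && (!(2*z > -10)) && ((4*z > 5 && z == -6) ==> 4*z > 2))) && ((!(2*z == 10)) ==> ((!(2*z > -10)) && ((4*z > 5 && z == -6) ==> 4*z > 2))))) && ((!(2*k == 10)) ==> ((!(k + z > -10)) && ((4*z > 5 && k == -6) ==> 4*z > 2))) && x == 5 implies it.
Countermodel: at the initial state k = -7, x = 5, z = -4, the precondition holds but the weakest precondition fails.
Answer: invalid


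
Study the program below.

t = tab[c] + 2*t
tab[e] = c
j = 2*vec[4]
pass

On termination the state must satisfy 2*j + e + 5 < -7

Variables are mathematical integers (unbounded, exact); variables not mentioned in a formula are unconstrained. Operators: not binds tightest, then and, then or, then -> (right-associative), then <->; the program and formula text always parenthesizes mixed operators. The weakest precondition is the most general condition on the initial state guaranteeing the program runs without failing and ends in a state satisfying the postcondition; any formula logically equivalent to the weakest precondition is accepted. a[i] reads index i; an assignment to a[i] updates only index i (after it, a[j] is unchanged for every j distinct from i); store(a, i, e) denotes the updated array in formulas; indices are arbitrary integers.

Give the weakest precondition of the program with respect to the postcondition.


Working backward. After the program, the postcondition 2*j + e + 5 < -7 must hold; in canonical form it is e + 2*j < -12.
Before skip: e + 2*j < -12
Before j := 2*vec[4]: 4*vec[4] + e < -12
Before tab[e] := c: 4*vec[4] + e < -12
Before t := tab[c] + 2*t: 4*vec[4] + e < -12
Answer: WP = 4*vec[4] + e < -12


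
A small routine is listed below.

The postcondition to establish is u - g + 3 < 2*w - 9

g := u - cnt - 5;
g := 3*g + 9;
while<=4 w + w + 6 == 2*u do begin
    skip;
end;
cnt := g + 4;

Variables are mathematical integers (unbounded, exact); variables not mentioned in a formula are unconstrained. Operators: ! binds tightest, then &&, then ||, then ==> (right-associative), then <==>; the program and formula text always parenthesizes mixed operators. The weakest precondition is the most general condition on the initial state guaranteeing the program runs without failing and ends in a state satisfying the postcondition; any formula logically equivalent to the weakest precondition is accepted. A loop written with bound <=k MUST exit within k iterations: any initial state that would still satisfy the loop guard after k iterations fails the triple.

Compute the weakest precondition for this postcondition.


Working backward. After the program, the postcondition u - g + 3 < 2*w - 9 must hold; in canonical form it is u < g + 2*w - 12.
Before cnt := g + 4: u < g + 2*w - 12
Before the loop (bound <=4), unroll the exhaustion recursion (WP_0 = exit-now case; WP_j = one more guarded iteration, up to j = 4):
  WP_0: (!(2*w == 2*u - 6)) && u < g + 2*w - 12
  WP_1: (2*w == 2*u - 6 ==> ((!(2*w == 2*u - 6)) && u < g + 2*w - 12)) && ((!(2*w == 2*u - 6)) ==> u < g + 2*w - 12)
  WP_2: (2*w == 2*u - 6 ==> ((2*w == 2*u - 6 ==> ((!(2*w == 2*u - 6)) && u < g + 2*w - 12)) && ((!(2*w == 2*u - 6)) ==> u < g + 2*w - 12))) && ((!(2*w == 2*u - 6)) ==> u < g + 2*w - 12)
  WP_3: (2*w == 2*u - 6 ==> ((2*w == 2*u - 6 ==> ((2*w == 2*u - 6 ==> ((!(2*w == 2*u - 6)) && u < g + 2*w - 12)) && ((!(2*w == 2*u - 6)) ==> u < g + 2*w - 12))) && ((!(2*w == 2*u - 6)) ==> u < g + 2*w - 12))) && ((!(2*w == 2*u - 6)) ==> u < g + 2*w - 12)
  WP_4: (2*w == 2*u - 6 ==> ((2*w == 2*u - 6 ==> ((2*w == 2*u - 6 ==> ((2*w == 2*u - 6 ==> ((!(2*w == 2*u - 6)) && u < g + 2*w - 12)) && ((!(2*w == 2*u - 6)) ==> u < g + 2*w - 12))) && ((!(2*w == 2*u - 6)) ==> u < g + 2*w - 12))) && ((!(2*w == 2*u - 6)) ==> u < g + 2*w - 12))) && ((!(2*w == 2*u - 6)) ==> u < g + 2*w - 12)
So before the loop: (2*w == 2*u - 6 ==> ((2*w == 2*u - 6 ==> ((2*w == 2*u - 6 ==> ((2*w == 2*u - 6 ==> ((!(2*w == 2*u - 6)) && u < g + 2*w - 12)) && ((!(2*w == 2*u - 6)) ==> u < g + 2*w - 12))) && ((!(2*w == 2*u - 6)) ==> u < g + 2*w - 12))) && ((!(2*w == 2*u - 6)) ==> u < g + 2*w - 12))) && ((!(2*w == 2*u - 6)) ==> u < g + 2*w - 12)
Before g := 3*g + 9: (2*w == 2*u - 6 ==> ((2*w == 2*u - 6 ==> ((2*w == 2*u - 6 ==> ((2*w == 2*u - 6 ==> ((!(2*w == 2*u - 6)) && u < 3*g + 2*w - 3)) && ((!(2*w == 2*u - 6)) ==> u < 3*g + 2*w - 3))) && ((!(2*w == 2*u - 6)) ==> u < 3*g + 2*w - 3))) && ((!(2*w == 2*u - 6)) ==> u < 3*g + 2*w - 3))) && ((!(2*w == 2*u - 6)) ==> u < 3*g + 2*w - 3)
Before g := u - cnt - 5: (2*w == 2*u - 6 ==> ((2*w == 2*u - 6 ==> ((2*w == 2*u - 6 ==> ((2*w == 2*u - 6 ==> ((!(2*w == 2*u - 6)) && 3*cnt < 2*u + 2*w - 18)) && ((!(2*w == 2*u - 6)) ==> 3*cnt < 2*u + 2*w - 18))) && ((!(2*w == 2*u - 6)) ==> 3*cnt < 2*u + 2*w - 18))) && ((!(2*w == 2*u - 6)) ==> 3*cnt < 2*u + 2*w - 18))) && ((!(2*w == 2*u - 6)) ==> 3*cnt < 2*u + 2*w - 18)
Answer: WP = (2*w == 2*u - 6 ==> ((2*w == 2*u - 6 ==> ((2*w == 2*u - 6 ==> ((2*w == 2*u - 6 ==> ((!(2*w == 2*u - 6)) && 3*cnt < 2*u + 2*w - 18)) && ((!(2*w == 2*u - 6)) ==> 3*cnt < 2*u + 2*w - 18))) && ((!(2*w == 2*u - 6)) ==> 3*cnt < 2*u + 2*w - 18))) && ((!(2*w == 2*u - 6)) ==> 3*cnt < 2*u + 2*w - 18))) && ((!(2*w == 2*u - 6)) ==> 3*cnt < 2*u + 2*w - 18)


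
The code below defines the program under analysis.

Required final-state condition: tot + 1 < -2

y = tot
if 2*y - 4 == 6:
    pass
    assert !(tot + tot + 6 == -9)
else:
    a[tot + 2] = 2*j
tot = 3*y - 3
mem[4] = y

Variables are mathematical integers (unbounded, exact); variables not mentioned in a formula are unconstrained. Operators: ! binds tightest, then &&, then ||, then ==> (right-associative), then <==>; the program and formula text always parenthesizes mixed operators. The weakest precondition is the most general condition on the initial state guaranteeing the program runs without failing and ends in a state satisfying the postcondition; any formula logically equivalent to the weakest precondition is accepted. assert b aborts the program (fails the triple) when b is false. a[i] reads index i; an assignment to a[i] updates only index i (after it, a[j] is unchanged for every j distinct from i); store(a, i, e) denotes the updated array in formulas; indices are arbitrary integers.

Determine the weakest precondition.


Working backward. After the program, the postcondition tot + 1 < -2 must hold; in canonical form it is tot < -3.
Before mem[4] := y: tot < -3
Before tot := 3*y - 3: 3*y < 0
Then branch requires (!(2*tot == -15)) && 3*y < 0; else branch requires 3*y < 0.
Before the if: (2*y == 10 ==> ((!(2*tot == -15)) && 3*y < 0)) && ((!(2*y == 10)) ==> 3*y < 0)
Before y := tot: (2*tot == 10 ==> ((!(2*tot == -15)) && 3*tot < 0)) && ((!(2*tot == 10)) ==> 3*tot < 0)
Answer: WP = (2*tot == 10 ==> ((!(2*tot == -15)) && 3*tot < 0)) && ((!(2*tot == 10)) ==> 3*tot < 0)


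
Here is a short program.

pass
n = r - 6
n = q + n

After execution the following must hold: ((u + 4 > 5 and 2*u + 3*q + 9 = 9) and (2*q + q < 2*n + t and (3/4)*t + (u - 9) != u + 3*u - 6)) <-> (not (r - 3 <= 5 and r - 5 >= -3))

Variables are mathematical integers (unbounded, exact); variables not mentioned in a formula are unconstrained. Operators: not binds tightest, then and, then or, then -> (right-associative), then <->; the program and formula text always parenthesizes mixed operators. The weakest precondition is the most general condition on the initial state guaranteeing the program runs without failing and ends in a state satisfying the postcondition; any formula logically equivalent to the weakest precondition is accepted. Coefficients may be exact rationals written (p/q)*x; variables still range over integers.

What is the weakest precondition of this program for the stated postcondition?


Working backward. After the program, the postcondition ((u + 4 > 5 and 2*u + 3*q + 9 = 9) and (2*q + q < 2*n + t and (3/4)*t + (u - 9) != u + 3*u - 6)) <-> (not (r - 3 <= 5 and r - 5 >= -3)) must hold; in canonical form it is (u > 1 and 3*q + 2*u = 0 and 3*q < 2*n + t and (3/4)*t != 3*u + 3) <-> (not (r <= 8 and r >= 2)).
Before n := q + n: (u > 1 and 3*q + 2*u = 0 and q < 2*n + t and (3/4)*t != 3*u + 3) <-> (not (r <= 8 and r >= 2))
Before n := r - 6: (u > 1 and 3*q + 2*u = 0 and q < 2*r + t - 12 and (3/4)*t != 3*u + 3) <-> (not (r <= 8 and r >= 2))
Before skip: (u > 1 and 3*q + 2*u = 0 and q < 2*r + t - 12 and (3/4)*t != 3*u + 3) <-> (not (r <= 8 and r >= 2))
Answer: WP = (u > 1 and 3*q + 2*u = 0 and q < 2*r + t - 12 and (3/4)*t != 3*u + 3) <-> (not (r <= 8 and r >= 2))


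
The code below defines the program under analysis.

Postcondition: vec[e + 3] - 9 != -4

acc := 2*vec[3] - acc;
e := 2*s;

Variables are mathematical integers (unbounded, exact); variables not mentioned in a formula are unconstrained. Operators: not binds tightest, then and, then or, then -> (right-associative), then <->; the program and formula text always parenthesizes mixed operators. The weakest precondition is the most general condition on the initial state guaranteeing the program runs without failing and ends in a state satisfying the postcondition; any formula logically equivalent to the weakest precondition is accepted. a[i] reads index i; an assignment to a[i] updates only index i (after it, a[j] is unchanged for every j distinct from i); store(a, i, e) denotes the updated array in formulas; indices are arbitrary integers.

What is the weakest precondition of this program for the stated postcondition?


Working backward. After the program, the postcondition vec[e + 3] - 9 != -4 must hold; in canonical form it is vec[e + 3] != 5.
Before e := 2*s: vec[2*s + 3] != 5
Before acc := 2*vec[3] - acc: vec[2*s + 3] != 5
Answer: WP = vec[2*s + 3] != 5


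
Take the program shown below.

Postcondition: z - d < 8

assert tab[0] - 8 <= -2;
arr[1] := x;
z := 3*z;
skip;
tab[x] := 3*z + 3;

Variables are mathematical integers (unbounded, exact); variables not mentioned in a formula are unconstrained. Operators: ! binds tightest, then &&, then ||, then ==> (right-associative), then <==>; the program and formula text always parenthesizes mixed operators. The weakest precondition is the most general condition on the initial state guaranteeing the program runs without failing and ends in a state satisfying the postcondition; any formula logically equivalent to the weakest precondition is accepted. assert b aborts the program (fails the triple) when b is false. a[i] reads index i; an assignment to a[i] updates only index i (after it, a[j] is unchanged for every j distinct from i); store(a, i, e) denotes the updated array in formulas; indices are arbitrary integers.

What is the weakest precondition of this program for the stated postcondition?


Working backward. After the program, the postcondition z - d < 8 must hold; in canonical form it is z < d + 8.
Before tab[x] := 3*z + 3: z < d + 8
Before skip: z < d + 8
Before z := 3*z: 3*z < d + 8
Before arr[1] := x: 3*z < d + 8
Before assert tab[0] - 8 <= -2: tab[0] <= 6 && 3*z < d + 8
Answer: WP = tab[0] <= 6 && 3*z < d + 8


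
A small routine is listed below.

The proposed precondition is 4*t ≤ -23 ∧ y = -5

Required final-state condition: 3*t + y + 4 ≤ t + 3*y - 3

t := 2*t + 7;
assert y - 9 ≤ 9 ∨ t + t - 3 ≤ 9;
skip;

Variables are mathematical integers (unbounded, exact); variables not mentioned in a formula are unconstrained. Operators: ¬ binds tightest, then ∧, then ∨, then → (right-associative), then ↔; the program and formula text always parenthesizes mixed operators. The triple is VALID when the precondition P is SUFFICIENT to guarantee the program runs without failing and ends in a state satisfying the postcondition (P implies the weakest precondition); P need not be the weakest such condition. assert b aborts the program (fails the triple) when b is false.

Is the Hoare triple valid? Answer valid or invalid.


Working backward. After the program, the postcondition 3*t + y + 4 ≤ t + 3*y - 3 must hold; in canonical form it is 2*t ≤ 2*y - 7.
Before skip: 2*t ≤ 2*y - 7
Before assert y - 9 ≤ 9 ∨ t + t - 3 ≤ 9: (y ≤ 18 ∨ 2*t ≤ 12) ∧ 2*t ≤ 2*y - 7
Before t := 2*t + 7: (y ≤ 18 ∨ 4*t ≤ -2) ∧ 4*t ≤ 2*y - 21
The weakest precondition is (y ≤ 18 ∨ 4*t ≤ -2) ∧ 4*t ≤ 2*y - 21.
Check whether 4*t ≤ -23 ∧ y = -5 implies it.
Countermodel: at the initial state t = -7, y = -5, the precondition holds but the weakest precondition fails.
Answer: invalid


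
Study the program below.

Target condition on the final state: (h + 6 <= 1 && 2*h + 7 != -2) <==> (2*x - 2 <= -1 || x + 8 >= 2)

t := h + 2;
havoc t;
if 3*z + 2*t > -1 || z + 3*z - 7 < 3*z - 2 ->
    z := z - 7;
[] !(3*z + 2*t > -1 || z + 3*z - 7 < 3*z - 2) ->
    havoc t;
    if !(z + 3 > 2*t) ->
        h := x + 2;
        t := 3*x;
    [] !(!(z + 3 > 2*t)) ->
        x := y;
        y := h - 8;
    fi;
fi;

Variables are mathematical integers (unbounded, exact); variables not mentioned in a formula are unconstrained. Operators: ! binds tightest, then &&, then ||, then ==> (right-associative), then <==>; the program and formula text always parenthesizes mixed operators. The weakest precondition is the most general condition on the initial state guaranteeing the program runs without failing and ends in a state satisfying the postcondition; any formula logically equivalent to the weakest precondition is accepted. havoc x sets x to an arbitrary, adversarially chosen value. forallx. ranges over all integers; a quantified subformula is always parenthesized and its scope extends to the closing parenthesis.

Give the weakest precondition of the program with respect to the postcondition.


Working backward. After the program, the postcondition (h + 6 <= 1 && 2*h + 7 != -2) <==> (2*x - 2 <= -1 || x + 8 >= 2) must hold; in canonical form it is (h <= -5 && 2*h != -9) <==> (2*x <= 1 || x >= -6).
Then branch requires (h <= -5 && 2*h != -9) <==> (2*x <= 1 || x >= -6); else branch requires forall t_1. (((!(z > 2*t_1 - 3)) ==> ((x <= -7 && 2*x != -13) <==> (2*x <= 1 || x >= -6))) && (z > 2*t_1 - 3 ==> ((h <= -5 && 2*h != -9) <==> (2*y <= 1 || y >= -6)))).
Before the if: ((2*t + 3*z > -1 || z < 5) ==> ((h <= -5 && 2*h != -9) <==> (2*x <= 1 || x >= -6))) && ((!(2*t + 3*z > -1 || z < 5)) ==> (forall t_1. (((!(z > 2*t_1 - 3)) ==> ((x <= -7 && 2*x != -13) <==> (2*x <= 1 || x >= -6))) && (z > 2*t_1 - 3 ==> ((h <= -5 && 2*h != -9) <==> (2*y <= 1 || y >= -6))))))
Before havoc t: forall t_2. (((2*t_2 + 3*z > -1 || z < 5) ==> ((h <= -5 && 2*h != -9) <==> (2*x <= 1 || x >= -6))) && ((!(2*t_2 + 3*z > -1 || z < 5)) ==> (forall t_1. (((!(z > 2*t_1 - 3)) ==> ((x <= -7 && 2*x != -13) <==> (2*x <= 1 || x >= -6))) && (z > 2*t_1 - 3 ==> ((h <= -5 && 2*h != -9) <==> (2*y <= 1 || y >= -6)))))))
Before t := h + 2: forall t_2. (((2*t_2 + 3*z > -1 || z < 5) ==> ((h <= -5 && 2*h != -9) <==> (2*x <= 1 || x >= -6))) && ((!(2*t_2 + 3*z > -1 || z < 5)) ==> (forall t_1. (((!(z > 2*t_1 - 3)) ==> ((x <= -7 && 2*x != -13) <==> (2*x <= 1 || x >= -6))) && (z > 2*t_1 - 3 ==> ((h <= -5 && 2*h != -9) <==> (2*y <= 1 || y >= -6)))))))
Answer: WP = forall t_2. (((2*t_2 + 3*z > -1 || z < 5) ==> ((h <= -5 && 2*h != -9) <==> (2*x <= 1 || x >= -6))) && ((!(2*t_2 + 3*z > -1 || z < 5)) ==> (forall t_1. (((!(z > 2*t_1 - 3)) ==> ((x <= -7 && 2*x != -13) <==> (2*x <= 1 || x >= -6))) && (z > 2*t_1 - 3 ==> ((h <= -5 && 2*h != -9) <==> (2*y <= 1 || y >= -6)))))))


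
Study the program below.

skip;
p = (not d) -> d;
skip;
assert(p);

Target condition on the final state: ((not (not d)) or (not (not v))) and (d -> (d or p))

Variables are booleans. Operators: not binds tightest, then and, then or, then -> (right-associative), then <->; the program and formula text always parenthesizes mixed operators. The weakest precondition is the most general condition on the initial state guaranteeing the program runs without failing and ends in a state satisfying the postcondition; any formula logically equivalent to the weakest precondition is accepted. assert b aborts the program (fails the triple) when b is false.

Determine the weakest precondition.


Working backward. After the program, the postcondition ((not (not d)) or (not (not v))) and (d -> (d or p)) must hold; in canonical form it is (d or v) and (d -> (d or p)).
Before assert p: p and (d or v) and (d -> (d or p))
Before skip: p and (d or v) and (d -> (d or p))
Before p := (not d) -> d: ((not d) -> d) and (d or v) and (d -> (d or ((not d) -> d)))
Before skip: ((not d) -> d) and (d or v) and (d -> (d or ((not d) -> d)))
Answer: WP = ((not d) -> d) and (d or v) and (d -> (d or ((not d) -> d)))


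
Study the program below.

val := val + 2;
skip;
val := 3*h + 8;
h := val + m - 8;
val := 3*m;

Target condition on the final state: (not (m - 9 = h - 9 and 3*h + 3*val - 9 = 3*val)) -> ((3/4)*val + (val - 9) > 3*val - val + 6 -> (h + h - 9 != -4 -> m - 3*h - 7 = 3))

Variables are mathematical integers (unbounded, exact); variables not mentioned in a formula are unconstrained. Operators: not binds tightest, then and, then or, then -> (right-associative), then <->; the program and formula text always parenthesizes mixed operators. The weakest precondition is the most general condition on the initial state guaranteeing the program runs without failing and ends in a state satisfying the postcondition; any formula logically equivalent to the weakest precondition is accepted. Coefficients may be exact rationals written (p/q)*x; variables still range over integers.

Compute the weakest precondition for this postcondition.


Working backward. After the program, the postcondition (not (m - 9 = h - 9 and 3*h + 3*val - 9 = 3*val)) -> ((3/4)*val + (val - 9) > 3*val - val + 6 -> (h + h - 9 != -4 -> m - 3*h - 7 = 3)) must hold; in canonical form it is (not (m = h and 3*h = 9)) -> ((1/4)*val < -15 -> (2*h != 5 -> m = 3*h + 10)).
Before val := 3*m: (not (m = h and 3*h = 9)) -> ((3/4)*m < -15 -> (2*h != 5 -> m = 3*h + 10))
Before h := val + m - 8: (not (val = 8 and 3*m + 3*val = 33)) -> ((3/4)*m < -15 -> (2*m + 2*val != 21 -> 2*m + 3*val = 14))
Before val := 3*h + 8: (not (3*h = 0 and 9*h + 3*m = 9)) -> ((3/4)*m < -15 -> (6*h + 2*m != 5 -> 9*h + 2*m = -10))
Before skip: (not (3*h = 0 and 9*h + 3*m = 9)) -> ((3/4)*m < -15 -> (6*h + 2*m != 5 -> 9*h + 2*m = -10))
Before val := val + 2: (not (3*h = 0 and 9*h + 3*m = 9)) -> ((3/4)*m < -15 -> (6*h + 2*m != 5 -> 9*h + 2*m = -10))
Answer: WP = (not (3*h = 0 and 9*h + 3*m = 9)) -> ((3/4)*m < -15 -> (6*h + 2*m != 5 -> 9*h + 2*m = -10))


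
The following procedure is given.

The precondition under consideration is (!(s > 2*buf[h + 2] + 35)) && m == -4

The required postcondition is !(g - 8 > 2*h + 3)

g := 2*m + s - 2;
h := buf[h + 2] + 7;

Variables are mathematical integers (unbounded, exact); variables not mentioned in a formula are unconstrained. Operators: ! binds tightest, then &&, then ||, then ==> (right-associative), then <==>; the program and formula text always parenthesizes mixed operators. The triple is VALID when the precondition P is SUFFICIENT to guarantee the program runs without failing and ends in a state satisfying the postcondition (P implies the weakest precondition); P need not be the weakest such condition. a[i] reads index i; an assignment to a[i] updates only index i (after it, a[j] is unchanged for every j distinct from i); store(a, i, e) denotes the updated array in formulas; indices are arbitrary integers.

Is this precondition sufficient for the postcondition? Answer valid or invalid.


Working backward. After the program, the postcondition !(g - 8 > 2*h + 3) must hold; in canonical form it is !(g > 2*h + 11).
Before h := buf[h + 2] + 7: !(g > 2*buf[h + 2] + 25)
Before g := 2*m + s - 2: !(2*m + s > 2*buf[h + 2] + 27)
The weakest precondition is !(2*m + s > 2*buf[h + 2] + 27).
Check whether (!(s > 2*buf[h + 2] + 35)) && m == -4 implies it.
Every state satisfying the precondition satisfies the weakest precondition: the implication holds.
Answer: valid


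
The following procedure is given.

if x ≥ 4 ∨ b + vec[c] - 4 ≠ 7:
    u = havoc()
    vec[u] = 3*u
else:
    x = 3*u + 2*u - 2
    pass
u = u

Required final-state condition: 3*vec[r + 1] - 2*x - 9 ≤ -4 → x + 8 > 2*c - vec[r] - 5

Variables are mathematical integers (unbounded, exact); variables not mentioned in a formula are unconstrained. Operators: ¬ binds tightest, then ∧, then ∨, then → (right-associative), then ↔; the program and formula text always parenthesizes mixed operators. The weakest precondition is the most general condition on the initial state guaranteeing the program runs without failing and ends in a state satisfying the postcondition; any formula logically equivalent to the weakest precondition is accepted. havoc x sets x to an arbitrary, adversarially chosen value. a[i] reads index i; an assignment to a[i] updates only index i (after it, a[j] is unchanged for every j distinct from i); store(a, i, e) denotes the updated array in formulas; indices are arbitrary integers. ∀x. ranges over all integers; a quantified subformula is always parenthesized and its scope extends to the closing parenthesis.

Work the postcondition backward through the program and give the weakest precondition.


Working backward. After the program, the postcondition 3*vec[r + 1] - 2*x - 9 ≤ -4 → x + 8 > 2*c - vec[r] - 5 must hold; in canonical form it is 3*vec[r + 1] ≤ 2*x + 5 → vec[r] + x > 2*c - 13.
Before u := u: 3*vec[r + 1] ≤ 2*x + 5 → vec[r] + x > 2*c - 13
Then branch requires ∀u_1. (3*store(vec, u_1, 3*u_1)[r + 1] ≤ 2*x + 5 → store(vec, u_1, 3*u_1)[r] + x > 2*c - 13); else branch requires 3*vec[r + 1] ≤ 10*u + 1 → vec[r] + 5*u > 2*c - 11.
Before the if: ((x ≥ 4 ∨ vec[c] + b ≠ 11) → (∀u_1. (3*store(vec, u_1, 3*u_1)[r + 1] ≤ 2*x + 5 → store(vec, u_1, 3*u_1)[r] + x > 2*c - 13))) ∧ ((¬(x ≥ 4 ∨ vec[c] + b ≠ 11)) → (3*vec[r + 1] ≤ 10*u + 1 → vec[r] + 5*u > 2*c - 11))
Answer: WP = ((x ≥ 4 ∨ vec[c] + b ≠ 11) → (∀u_1. (3*store(vec, u_1, 3*u_1)[r + 1] ≤ 2*x + 5 → store(vec, u_1, 3*u_1)[r] + x > 2*c - 13))) ∧ ((¬(x ≥ 4 ∨ vec[c] + b ≠ 11)) → (3*vec[r + 1] ≤ 10*u + 1 → vec[r] + 5*u > 2*c - 11))


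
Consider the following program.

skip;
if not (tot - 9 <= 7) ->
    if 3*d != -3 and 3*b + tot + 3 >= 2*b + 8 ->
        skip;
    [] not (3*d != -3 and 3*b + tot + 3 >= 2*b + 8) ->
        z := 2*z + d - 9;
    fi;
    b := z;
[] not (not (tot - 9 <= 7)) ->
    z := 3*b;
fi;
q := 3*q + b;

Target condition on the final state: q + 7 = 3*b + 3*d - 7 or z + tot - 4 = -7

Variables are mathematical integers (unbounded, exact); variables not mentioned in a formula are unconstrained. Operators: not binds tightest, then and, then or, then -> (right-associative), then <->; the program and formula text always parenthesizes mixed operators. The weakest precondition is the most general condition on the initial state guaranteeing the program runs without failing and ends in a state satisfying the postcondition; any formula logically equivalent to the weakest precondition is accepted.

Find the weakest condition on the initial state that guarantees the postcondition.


Working backward. After the program, the postcondition q + 7 = 3*b + 3*d - 7 or z + tot - 4 = -7 must hold; in canonical form it is q = 3*b + 3*d - 14 or tot + z = -3.
Before q := 3*q + b: 3*q = 2*b + 3*d - 14 or tot + z = -3
Then branch requires ((3*d != -3 and b + tot >= 5) -> (3*q = 3*d + 2*z - 14 or tot + z = -3)) and ((not (3*d != -3 and b + tot >= 5)) -> (3*q = 5*d + 4*z - 32 or d + tot + 2*z = 6)); else branch requires 3*q = 2*b + 3*d - 14 or 3*b + tot = -3.
Before the if: ((not (tot <= 16)) -> (((3*d != -3 and b + tot >= 5) -> (3*q = 3*d + 2*z - 14 or tot + z = -3)) and ((not (3*d != -3 and b + tot >= 5)) -> (3*q = 5*d + 4*z - 32 or d + tot + 2*z = 6)))) and (tot <= 16 -> (3*q = 2*b + 3*d - 14 or 3*b + tot = -3))
Before skip: ((not (tot <= 16)) -> (((3*d != -3 and b + tot >= 5) -> (3*q = 3*d + 2*z - 14 or tot + z = -3)) and ((not (3*d != -3 and b + tot >= 5)) -> (3*q = 5*d + 4*z - 32 or d + tot + 2*z = 6)))) and (tot <= 16 -> (3*q = 2*b + 3*d - 14 or 3*b + tot = -3))
Answer: WP = ((not (tot <= 16)) -> (((3*d != -3 and b + tot >= 5) -> (3*q = 3*d + 2*z - 14 or tot + z = -3)) and ((not (3*d != -3 and b + tot >= 5)) -> (3*q = 5*d + 4*z - 32 or d + tot + 2*z = 6)))) and (tot <= 16 -> (3*q = 2*b + 3*d - 14 or 3*b + tot = -3))


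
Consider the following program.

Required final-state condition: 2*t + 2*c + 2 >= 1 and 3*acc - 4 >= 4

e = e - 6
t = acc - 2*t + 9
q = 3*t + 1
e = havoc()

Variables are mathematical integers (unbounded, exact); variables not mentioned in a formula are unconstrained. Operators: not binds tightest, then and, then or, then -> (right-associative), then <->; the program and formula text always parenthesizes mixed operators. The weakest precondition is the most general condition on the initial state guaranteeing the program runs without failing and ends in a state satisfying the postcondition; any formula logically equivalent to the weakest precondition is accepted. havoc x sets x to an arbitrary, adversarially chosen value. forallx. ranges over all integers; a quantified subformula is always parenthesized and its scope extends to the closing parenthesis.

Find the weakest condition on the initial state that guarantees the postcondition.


Working backward. After the program, the postcondition 2*t + 2*c + 2 >= 1 and 3*acc - 4 >= 4 must hold; in canonical form it is 2*c + 2*t >= -1 and 3*acc >= 8.
Before havoc e: 2*c + 2*t >= -1 and 3*acc >= 8
Before q := 3*t + 1: 2*c + 2*t >= -1 and 3*acc >= 8
Before t := acc - 2*t + 9: 2*acc + 2*c >= 4*t - 19 and 3*acc >= 8
Before e := e - 6: 2*acc + 2*c >= 4*t - 19 and 3*acc >= 8
Answer: WP = 2*acc + 2*c >= 4*t - 19 and 3*acc >= 8


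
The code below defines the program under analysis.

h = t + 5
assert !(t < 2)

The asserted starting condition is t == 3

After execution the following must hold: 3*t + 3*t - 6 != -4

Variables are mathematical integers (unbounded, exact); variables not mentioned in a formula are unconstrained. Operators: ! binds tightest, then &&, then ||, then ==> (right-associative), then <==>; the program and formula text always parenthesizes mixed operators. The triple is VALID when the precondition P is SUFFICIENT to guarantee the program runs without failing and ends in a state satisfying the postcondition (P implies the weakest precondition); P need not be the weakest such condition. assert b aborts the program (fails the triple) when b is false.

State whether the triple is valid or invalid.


Working backward. After the program, the postcondition 3*t + 3*t - 6 != -4 must hold; in canonical form it is 6*t != 2.
Before assert !(t < 2): (!(t < 2)) && 6*t != 2
Before h := t + 5: (!(t < 2)) && 6*t != 2
The weakest precondition is (!(t < 2)) && 6*t != 2.
Check whether t == 3 implies it.
Every state satisfying the precondition satisfies the weakest precondition: the implication holds.
Answer: valid


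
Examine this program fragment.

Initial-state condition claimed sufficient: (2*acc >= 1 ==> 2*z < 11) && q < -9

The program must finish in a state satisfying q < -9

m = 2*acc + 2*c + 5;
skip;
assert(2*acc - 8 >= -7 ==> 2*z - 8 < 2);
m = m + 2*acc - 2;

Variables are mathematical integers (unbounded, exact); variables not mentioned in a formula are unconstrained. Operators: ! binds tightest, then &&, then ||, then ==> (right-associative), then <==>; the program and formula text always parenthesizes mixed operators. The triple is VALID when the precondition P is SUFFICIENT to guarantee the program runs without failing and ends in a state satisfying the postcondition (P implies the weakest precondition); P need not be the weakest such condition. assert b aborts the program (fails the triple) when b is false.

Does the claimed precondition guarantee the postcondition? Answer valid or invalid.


Working backward. After the program, q < -9 must hold.
Before m := m + 2*acc - 2: q < -9
Before assert 2*acc - 8 >= -7 ==> 2*z - 8 < 2: (2*acc >= 1 ==> 2*z < 10) && q < -9
Before skip: (2*acc >= 1 ==> 2*z < 10) && q < -9
Before m := 2*acc + 2*c + 5: (2*acc >= 1 ==> 2*z < 10) && q < -9
The weakest precondition is (2*acc >= 1 ==> 2*z < 10) && q < -9.
Check whether (2*acc >= 1 ==> 2*z < 11) && q < -9 implies it.
Countermodel: at the initial state acc = 1, q = -10, z = 5, the precondition holds but the weakest precondition fails.
Answer: invalid
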